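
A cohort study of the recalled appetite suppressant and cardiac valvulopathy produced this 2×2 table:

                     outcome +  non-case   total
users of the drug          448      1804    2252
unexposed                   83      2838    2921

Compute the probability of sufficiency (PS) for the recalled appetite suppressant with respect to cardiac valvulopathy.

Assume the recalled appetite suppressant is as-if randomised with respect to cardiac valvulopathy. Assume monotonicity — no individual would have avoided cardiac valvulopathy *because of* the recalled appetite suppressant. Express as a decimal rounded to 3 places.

PS ≈ 0.176

p₁ = P(outcome | exposed) = 448/2252 = 0.19893
p₀ = P(outcome | unexposed) = 83/2921 = 0.028415
Under exogeneity and monotonicity, PS = (p₁ − p₀)/(1 − p₀).
PS = (0.19893 − 0.028415) / 0.97159 ≈ 0.1755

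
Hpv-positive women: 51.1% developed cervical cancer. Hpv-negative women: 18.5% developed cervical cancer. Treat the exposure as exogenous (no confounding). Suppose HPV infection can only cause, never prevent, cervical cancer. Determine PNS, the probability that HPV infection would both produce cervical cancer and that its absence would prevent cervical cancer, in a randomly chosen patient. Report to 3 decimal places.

PNS ≈ 0.326

p₁ = 0.511, p₀ = 0.185.
Under exogeneity and monotonicity, PNS = p₁ − p₀.
PNS = 0.511 − 0.185 = 0.326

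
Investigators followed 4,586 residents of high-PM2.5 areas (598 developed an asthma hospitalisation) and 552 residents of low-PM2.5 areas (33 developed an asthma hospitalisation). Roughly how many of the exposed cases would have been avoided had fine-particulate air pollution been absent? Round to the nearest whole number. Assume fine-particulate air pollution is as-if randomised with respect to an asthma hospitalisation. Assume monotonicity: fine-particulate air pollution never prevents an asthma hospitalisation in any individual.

about 324 cases

p₁ = P(outcome | exposed) = 598/4586 = 0.1304
p₀ = P(outcome | unexposed) = 33/552 = 0.059783
PN = (p₁ − p₀)/p₁ = (0.1304 − 0.059783) / 0.1304 ≈ 0.54153.
Attributable cases ≈ PN × (exposed cases) = 0.54153 × 598 ≈ 323.84.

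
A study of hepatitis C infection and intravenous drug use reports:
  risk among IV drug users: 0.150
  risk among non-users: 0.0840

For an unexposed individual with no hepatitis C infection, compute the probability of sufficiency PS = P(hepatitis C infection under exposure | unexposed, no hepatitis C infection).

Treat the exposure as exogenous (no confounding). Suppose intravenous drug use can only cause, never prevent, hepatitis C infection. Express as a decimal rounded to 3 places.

Let p₁ = 0.15, p₀ = 0.084.
Under exogeneity and monotonicity, PS = (p₁ − p₀) / (1 − p₀).
PS = (0.15 − 0.084) / (1 − 0.084) = 0.066 / 0.916 ≈ 0.0721

PS ≈ 0.072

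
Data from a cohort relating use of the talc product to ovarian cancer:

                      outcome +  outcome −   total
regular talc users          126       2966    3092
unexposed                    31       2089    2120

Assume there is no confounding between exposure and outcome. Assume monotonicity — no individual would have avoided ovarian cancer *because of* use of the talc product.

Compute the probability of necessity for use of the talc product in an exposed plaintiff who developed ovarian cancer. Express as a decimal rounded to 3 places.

PN ≈ 0.641

p₁ = P(outcome | exposed) = 126/3092 = 0.04075
p₀ = P(outcome | unexposed) = 31/2120 = 0.014623
Under exogeneity and monotonicity, PN = (p₁ − p₀) / p₁.
PN = (0.04075 − 0.014623) / 0.04075 = 0.026128 / 0.04075 ≈ 0.6412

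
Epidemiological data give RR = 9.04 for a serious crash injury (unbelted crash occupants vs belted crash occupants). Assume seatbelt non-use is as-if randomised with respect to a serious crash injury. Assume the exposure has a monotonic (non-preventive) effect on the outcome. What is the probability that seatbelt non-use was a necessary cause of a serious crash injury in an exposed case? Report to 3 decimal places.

Under exogeneity and monotonicity, PN = (RR − 1) / RR = 1 − 1/RR.
PN = (9.04 − 1) / 9.04 = 8.04 / 9.04 ≈ 0.8894

PN ≈ 0.889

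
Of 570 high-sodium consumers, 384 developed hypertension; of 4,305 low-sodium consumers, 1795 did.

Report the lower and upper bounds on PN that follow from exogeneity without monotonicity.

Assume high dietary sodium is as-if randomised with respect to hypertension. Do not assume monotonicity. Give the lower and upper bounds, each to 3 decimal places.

0.381 ≤ PN ≤ 0.865

p₁ = P(outcome | exposed) = 384/570 = 0.67368
p₀ = P(outcome | unexposed) = 1795/4305 = 0.41696
Under exogeneity alone the bounds on PN are max{0,(p₁−p₀)/p₁} ≤ PN ≤ min{1,(1−p₀)/p₁}.
  lower = (p₁ − p₀)/p₁ = 0.25673 / 0.67368 ≈ 0.3811
  upper = min{1, (1 − p₀)/p₁} = 0.58304 / 0.67368 ≈ 0.8655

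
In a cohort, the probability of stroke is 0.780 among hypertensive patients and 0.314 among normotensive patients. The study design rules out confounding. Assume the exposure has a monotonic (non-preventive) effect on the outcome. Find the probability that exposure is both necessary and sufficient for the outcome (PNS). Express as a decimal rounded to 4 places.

Let p₁ = 0.78, p₀ = 0.314.
Under exogeneity and monotonicity, PNS = p₁ − p₀.
PNS = 0.78 − 0.314 = 0.466

PNS ≈ 0.4660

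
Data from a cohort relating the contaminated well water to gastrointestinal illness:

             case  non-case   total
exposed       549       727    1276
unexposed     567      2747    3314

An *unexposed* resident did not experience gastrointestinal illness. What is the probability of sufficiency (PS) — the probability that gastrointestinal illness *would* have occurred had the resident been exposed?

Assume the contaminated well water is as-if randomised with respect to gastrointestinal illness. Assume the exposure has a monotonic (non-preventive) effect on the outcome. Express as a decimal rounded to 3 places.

PS ≈ 0.313

p₁ = P(outcome | exposed) = 549/1276 = 0.43025
p₀ = P(outcome | unexposed) = 567/3314 = 0.17109
Under exogeneity and monotonicity, PS = (p₁ − p₀) / (1 − p₀).
PS = (0.43025 − 0.17109) / (1 − 0.17109) = 0.25916 / 0.82891 ≈ 0.3127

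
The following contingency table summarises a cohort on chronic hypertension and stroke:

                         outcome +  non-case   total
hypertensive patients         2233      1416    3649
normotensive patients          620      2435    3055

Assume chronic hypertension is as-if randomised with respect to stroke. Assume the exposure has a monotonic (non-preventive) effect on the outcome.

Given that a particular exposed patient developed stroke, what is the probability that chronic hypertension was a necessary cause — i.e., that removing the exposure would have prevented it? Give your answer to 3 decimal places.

PN ≈ 0.668

p₁ = P(outcome | exposed) = 2233/3649 = 0.61195
p₀ = P(outcome | unexposed) = 620/3055 = 0.20295
Under exogeneity and monotonicity, PN = (p₁ − p₀) / p₁.
PN = (0.61195 − 0.20295) / 0.61195 = 0.409 / 0.61195 ≈ 0.6684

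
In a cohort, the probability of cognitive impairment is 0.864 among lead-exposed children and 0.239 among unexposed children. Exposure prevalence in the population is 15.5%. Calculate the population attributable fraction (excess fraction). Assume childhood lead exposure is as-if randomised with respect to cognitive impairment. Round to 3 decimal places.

Let p₁ = 0.864, p₀ = 0.239.
Overall risk P(Y=1) = π·p₁ + (1−π)·p₀ = 0.155×0.864 + 0.845×0.239 = 0.33588.
Under exogeneity, PAF = [P(Y=1) − p₀] / P(Y=1).
PAF = (0.33588 − 0.239) / 0.33588 ≈ 0.2884

PAF ≈ 0.288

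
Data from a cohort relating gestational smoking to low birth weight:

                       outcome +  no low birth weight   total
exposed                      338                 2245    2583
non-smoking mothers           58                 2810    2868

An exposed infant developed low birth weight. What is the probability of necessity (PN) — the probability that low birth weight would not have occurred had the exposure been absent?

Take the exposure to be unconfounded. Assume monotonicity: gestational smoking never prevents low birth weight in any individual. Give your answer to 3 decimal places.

p₁ = P(outcome | exposed) = 338/2583 = 0.13086
p₀ = P(outcome | unexposed) = 58/2868 = 0.020223
Under exogeneity and monotonicity, PN = (p₁ − p₀)/p₁.
PN = (0.13086 − 0.020223) / 0.13086 ≈ 0.8455

PN ≈ 0.845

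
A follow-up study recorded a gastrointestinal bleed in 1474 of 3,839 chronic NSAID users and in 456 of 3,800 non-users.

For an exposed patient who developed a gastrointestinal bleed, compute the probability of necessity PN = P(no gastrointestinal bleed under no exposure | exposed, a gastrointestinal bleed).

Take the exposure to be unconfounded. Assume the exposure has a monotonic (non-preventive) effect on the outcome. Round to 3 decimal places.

p₁ = P(outcome | exposed) = 1474/3839 = 0.38395
p₀ = P(outcome | unexposed) = 456/3800 = 0.12
Under exogeneity and monotonicity, PN = (p₁ − p₀) / p₁.
PN = (0.38395 − 0.12) / 0.38395 = 0.26395 / 0.38395 ≈ 0.6875

PN ≈ 0.687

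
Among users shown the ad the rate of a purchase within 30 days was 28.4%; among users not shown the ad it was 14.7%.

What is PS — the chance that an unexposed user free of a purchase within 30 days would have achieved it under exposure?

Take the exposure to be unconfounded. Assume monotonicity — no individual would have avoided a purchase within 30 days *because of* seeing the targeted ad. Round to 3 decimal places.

p₁ = 0.284, p₀ = 0.147.
Under exogeneity and monotonicity, PS = (p₁ − p₀) / (1 − p₀).
PS = (0.284 − 0.147) / (1 − 0.147) = 0.137 / 0.853 ≈ 0.1606

PS ≈ 0.161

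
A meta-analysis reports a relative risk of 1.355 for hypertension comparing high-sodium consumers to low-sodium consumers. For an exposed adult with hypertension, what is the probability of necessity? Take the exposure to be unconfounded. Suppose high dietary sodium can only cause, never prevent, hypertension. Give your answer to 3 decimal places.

Under exogeneity and monotonicity, PN = (RR − 1) / RR = 1 − 1/RR.
PN = (1.355 − 1) / 1.355 = 0.355 / 1.355 ≈ 0.2620

PN ≈ 0.262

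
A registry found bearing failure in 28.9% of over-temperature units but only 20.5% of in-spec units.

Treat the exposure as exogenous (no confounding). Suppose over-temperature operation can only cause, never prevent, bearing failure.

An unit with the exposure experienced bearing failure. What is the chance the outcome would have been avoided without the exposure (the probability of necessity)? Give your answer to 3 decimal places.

PN ≈ 0.291

p₁ = 0.289, p₀ = 0.205.
Under exogeneity and monotonicity, PN = (p₁ − p₀) / p₁.
PN = (0.289 − 0.205) / 0.289 = 0.084 / 0.289 ≈ 0.2907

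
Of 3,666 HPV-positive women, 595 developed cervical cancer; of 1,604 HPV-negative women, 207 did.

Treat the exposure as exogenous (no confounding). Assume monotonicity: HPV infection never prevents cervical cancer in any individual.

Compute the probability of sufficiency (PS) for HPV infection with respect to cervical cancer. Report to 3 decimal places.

p₁ = P(outcome | exposed) = 595/3666 = 0.1623
p₀ = P(outcome | unexposed) = 207/1604 = 0.12905
Under exogeneity and monotonicity, PS = (p₁ − p₀) / (1 − p₀).
PS = (0.1623 − 0.12905) / (1 − 0.12905) = 0.03325 / 0.87095 ≈ 0.0382

PS ≈ 0.038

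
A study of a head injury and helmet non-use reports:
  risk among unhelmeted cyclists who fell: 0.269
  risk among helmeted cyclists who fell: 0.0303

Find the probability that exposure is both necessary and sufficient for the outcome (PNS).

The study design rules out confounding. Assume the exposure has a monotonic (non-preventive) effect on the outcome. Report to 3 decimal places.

Let p₁ = 0.269, p₀ = 0.0303.
Under exogeneity and monotonicity, PNS = p₁ − p₀.
PNS = 0.269 − 0.0303 = 0.2387

PNS ≈ 0.239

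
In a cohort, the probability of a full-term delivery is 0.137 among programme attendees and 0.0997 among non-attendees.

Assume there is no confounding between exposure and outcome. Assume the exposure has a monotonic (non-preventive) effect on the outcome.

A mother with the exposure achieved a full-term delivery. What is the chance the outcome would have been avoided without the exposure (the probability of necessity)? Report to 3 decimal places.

Let p₁ = 0.137, p₀ = 0.0997.
Under exogeneity and monotonicity, PN = (p₁ − p₀) / p₁.
PN = (0.137 − 0.0997) / 0.137 = 0.0373 / 0.137 ≈ 0.2723

PN ≈ 0.272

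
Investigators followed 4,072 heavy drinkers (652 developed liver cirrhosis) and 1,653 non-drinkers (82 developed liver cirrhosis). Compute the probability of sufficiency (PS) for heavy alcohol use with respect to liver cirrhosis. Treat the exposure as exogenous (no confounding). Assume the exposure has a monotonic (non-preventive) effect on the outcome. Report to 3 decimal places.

p₁ = P(outcome | exposed) = 652/4072 = 0.16012
p₀ = P(outcome | unexposed) = 82/1653 = 0.049607
Under exogeneity and monotonicity, PS = (p₁ − p₀) / (1 − p₀).
PS = (0.16012 − 0.049607) / (1 − 0.049607) = 0.11051 / 0.95039 ≈ 0.1163

PS ≈ 0.116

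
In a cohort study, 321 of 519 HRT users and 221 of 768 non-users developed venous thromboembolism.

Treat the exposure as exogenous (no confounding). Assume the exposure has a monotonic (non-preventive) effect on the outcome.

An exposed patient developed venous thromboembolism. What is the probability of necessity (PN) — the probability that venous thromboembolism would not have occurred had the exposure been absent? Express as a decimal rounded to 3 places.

PN ≈ 0.535

p₁ = P(outcome | exposed) = 321/519 = 0.6185
p₀ = P(outcome | unexposed) = 221/768 = 0.28776
Under exogeneity and monotonicity, PN = (p₁ − p₀) / p₁.
PN = (0.6185 − 0.28776) / 0.6185 = 0.33074 / 0.6185 ≈ 0.5347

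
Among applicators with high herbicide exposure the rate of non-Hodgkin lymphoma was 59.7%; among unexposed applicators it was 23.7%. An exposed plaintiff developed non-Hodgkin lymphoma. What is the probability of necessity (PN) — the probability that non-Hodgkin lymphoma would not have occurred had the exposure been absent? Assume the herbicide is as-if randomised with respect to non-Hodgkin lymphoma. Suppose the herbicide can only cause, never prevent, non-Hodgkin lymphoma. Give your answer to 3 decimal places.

PN ≈ 0.603

p₁ = 0.597, p₀ = 0.237.
Under exogeneity and monotonicity, PN = (p₁ − p₀) / p₁.
PN = (0.597 − 0.237) / 0.597 = 0.36 / 0.597 ≈ 0.6030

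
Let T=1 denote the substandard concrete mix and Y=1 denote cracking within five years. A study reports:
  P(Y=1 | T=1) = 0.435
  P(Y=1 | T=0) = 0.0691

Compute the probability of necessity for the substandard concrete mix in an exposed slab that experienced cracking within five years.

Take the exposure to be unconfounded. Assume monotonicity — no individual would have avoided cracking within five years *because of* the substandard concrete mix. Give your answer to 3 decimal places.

Let p₁ = 0.435, p₀ = 0.0691.
Under exogeneity and monotonicity, PN = (p₁ − p₀) / p₁.
PN = (0.435 − 0.0691) / 0.435 = 0.3659 / 0.435 ≈ 0.8411

PN ≈ 0.841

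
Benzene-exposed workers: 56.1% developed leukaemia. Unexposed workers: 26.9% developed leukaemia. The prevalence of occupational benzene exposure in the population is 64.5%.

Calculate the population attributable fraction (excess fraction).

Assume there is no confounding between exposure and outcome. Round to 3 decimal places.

p₁ = 0.561, p₀ = 0.269.
Overall risk P(Y=1) = π·p₁ + (1−π)·p₀ = 0.645×0.561 + 0.355×0.269 = 0.45734.
Under exogeneity, PAF = [P(Y=1) − p₀] / P(Y=1).
PAF = (0.45734 − 0.269) / 0.45734 ≈ 0.4118

PAF ≈ 0.412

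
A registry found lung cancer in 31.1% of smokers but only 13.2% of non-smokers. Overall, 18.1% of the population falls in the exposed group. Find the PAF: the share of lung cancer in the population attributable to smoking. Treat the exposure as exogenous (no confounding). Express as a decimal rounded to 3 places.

p₁ = 0.311, p₀ = 0.132.
Overall risk P(Y=1) = π·p₁ + (1−π)·p₀ = 0.181×0.311 + 0.819×0.132 = 0.1644.
Under exogeneity, PAF = [P(Y=1) − p₀] / P(Y=1).
PAF = (0.1644 − 0.132) / 0.1644 ≈ 0.1971

PAF ≈ 0.197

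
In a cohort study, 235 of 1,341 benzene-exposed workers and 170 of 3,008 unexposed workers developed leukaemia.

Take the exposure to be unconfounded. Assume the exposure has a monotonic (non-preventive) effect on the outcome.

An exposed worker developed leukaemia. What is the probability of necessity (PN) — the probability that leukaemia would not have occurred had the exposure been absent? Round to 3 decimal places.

PN ≈ 0.677

p₁ = P(outcome | exposed) = 235/1341 = 0.17524
p₀ = P(outcome | unexposed) = 170/3008 = 0.056516
Under exogeneity and monotonicity, PN = (p₁ − p₀) / p₁.
PN = (0.17524 − 0.056516) / 0.17524 = 0.11873 / 0.17524 ≈ 0.6775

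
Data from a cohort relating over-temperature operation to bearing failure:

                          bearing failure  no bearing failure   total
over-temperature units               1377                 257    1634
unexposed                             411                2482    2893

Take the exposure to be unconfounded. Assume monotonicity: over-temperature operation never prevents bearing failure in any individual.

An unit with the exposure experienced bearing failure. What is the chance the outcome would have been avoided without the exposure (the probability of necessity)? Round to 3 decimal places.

p₁ = P(outcome | exposed) = 1377/1634 = 0.84272
p₀ = P(outcome | unexposed) = 411/2893 = 0.14207
Under exogeneity and monotonicity, PN = (p₁ − p₀) / p₁.
PN = (0.84272 − 0.14207) / 0.84272 = 0.70065 / 0.84272 ≈ 0.8314

PN ≈ 0.831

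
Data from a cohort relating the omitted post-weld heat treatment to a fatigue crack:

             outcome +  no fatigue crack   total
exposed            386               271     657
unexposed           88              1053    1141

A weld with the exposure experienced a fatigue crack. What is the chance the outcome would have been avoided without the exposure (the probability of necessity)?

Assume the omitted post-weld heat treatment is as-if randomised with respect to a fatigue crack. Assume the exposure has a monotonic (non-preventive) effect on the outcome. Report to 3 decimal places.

p₁ = P(outcome | exposed) = 386/657 = 0.58752
p₀ = P(outcome | unexposed) = 88/1141 = 0.077125
Under exogeneity and monotonicity, PN = (p₁ − p₀)/p₁.
PN = (0.58752 − 0.077125) / 0.58752 ≈ 0.8687

PN ≈ 0.869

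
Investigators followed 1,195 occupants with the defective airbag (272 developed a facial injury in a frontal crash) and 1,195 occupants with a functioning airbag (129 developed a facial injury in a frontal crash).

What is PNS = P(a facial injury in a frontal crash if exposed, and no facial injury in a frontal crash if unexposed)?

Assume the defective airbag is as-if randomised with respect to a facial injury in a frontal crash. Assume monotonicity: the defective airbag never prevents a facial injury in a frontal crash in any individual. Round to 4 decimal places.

PNS ≈ 0.1197

p₁ = P(outcome | exposed) = 272/1195 = 0.22762
p₀ = P(outcome | unexposed) = 129/1195 = 0.10795
Under exogeneity and monotonicity, PNS = p₁ − p₀.
PNS = 0.22762 − 0.10795 = 0.11967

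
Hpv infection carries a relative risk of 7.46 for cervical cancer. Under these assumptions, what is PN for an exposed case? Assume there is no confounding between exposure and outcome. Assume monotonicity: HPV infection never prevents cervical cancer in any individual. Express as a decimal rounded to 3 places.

PN ≈ 0.866

Under exogeneity and monotonicity, PN = (RR − 1) / RR = 1 − 1/RR.
PN = (7.46 − 1) / 7.46 = 6.46 / 7.46 ≈ 0.8660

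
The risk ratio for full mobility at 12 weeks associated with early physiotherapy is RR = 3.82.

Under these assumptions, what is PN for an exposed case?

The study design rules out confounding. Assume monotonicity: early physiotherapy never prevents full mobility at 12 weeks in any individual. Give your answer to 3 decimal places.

PN ≈ 0.738

Under exogeneity and monotonicity, PN = (RR − 1) / RR = 1 − 1/RR.
PN = (3.82 − 1) / 3.82 = 2.82 / 3.82 ≈ 0.7382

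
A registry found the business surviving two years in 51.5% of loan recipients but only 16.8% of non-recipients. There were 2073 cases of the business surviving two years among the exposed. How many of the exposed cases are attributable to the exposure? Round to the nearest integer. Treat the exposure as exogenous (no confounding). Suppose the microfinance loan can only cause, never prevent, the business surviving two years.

about 1397 cases

p₁ = 0.515, p₀ = 0.168.
PN = (p₁ − p₀)/p₁ = (0.515 − 0.168) / 0.515 ≈ 0.67379.
Attributable cases ≈ PN × (exposed cases) = 0.67379 × 2073 ≈ 1396.76.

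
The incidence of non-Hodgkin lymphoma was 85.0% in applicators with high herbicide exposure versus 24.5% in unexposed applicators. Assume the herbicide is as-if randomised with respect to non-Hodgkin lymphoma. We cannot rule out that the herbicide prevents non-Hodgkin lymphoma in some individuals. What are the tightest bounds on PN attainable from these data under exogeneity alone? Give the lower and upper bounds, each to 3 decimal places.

p₁ = 0.85, p₀ = 0.245.
Under exogeneity alone the bounds on PN are max{0,(p₁−p₀)/p₁} ≤ PN ≤ min{1,(1−p₀)/p₁}.
  lower = (p₁ − p₀)/p₁ = 0.605 / 0.85 ≈ 0.7118
  upper = min{1, (1 − p₀)/p₁} = 0.755 / 0.85 ≈ 0.8882

0.712 ≤ PN ≤ 0.888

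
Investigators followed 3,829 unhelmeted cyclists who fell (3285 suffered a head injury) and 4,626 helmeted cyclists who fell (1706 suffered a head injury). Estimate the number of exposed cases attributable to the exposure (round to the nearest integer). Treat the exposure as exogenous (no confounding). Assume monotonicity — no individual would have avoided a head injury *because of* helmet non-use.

about 1873 cases

p₁ = P(outcome | exposed) = 3285/3829 = 0.85793
p₀ = P(outcome | unexposed) = 1706/4626 = 0.36879
PN = (p₁ − p₀)/p₁ = (0.85793 − 0.36879) / 0.85793 ≈ 0.57014.
Attributable cases ≈ PN × (exposed cases) = 0.57014 × 3285 ≈ 1872.92.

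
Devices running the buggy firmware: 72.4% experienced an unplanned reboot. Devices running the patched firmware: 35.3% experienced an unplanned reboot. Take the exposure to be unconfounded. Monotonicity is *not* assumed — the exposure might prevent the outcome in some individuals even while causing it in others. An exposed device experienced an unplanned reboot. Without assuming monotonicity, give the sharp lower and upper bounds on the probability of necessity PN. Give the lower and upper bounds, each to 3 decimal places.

p₁ = 0.724, p₀ = 0.353.
Under exogeneity alone the bounds on PN are max{0,(p₁−p₀)/p₁} ≤ PN ≤ min{1,(1−p₀)/p₁}.
  lower = (p₁ − p₀)/p₁ = 0.371 / 0.724 ≈ 0.5124
  upper = min{1, (1 − p₀)/p₁} = 0.647 / 0.724 ≈ 0.8936

0.512 ≤ PN ≤ 0.894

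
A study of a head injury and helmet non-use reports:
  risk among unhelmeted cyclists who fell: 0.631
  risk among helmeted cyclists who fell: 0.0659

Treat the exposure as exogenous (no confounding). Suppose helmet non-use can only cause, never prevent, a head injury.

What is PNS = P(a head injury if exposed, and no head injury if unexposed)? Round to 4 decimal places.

Let p₁ = 0.631, p₀ = 0.0659.
Under exogeneity and monotonicity, PNS = p₁ − p₀.
PNS = 0.631 − 0.0659 = 0.5651

PNS ≈ 0.5651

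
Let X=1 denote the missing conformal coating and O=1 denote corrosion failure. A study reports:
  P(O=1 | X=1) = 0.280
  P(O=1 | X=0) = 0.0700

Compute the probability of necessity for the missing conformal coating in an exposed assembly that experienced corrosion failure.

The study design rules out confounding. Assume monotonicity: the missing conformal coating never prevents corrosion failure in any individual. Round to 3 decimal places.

PN ≈ 0.750

Let p₁ = 0.28, p₀ = 0.07.
Under exogeneity and monotonicity, PN = (p₁ − p₀) / p₁.
PN = (0.28 − 0.07) / 0.28 = 0.21 / 0.28 ≈ 0.7500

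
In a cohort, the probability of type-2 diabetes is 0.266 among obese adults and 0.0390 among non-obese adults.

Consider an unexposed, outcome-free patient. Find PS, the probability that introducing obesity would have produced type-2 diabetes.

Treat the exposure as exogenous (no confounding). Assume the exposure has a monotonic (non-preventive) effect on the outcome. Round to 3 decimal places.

Let p₁ = 0.266, p₀ = 0.039.
Under exogeneity and monotonicity, PS = (p₁ − p₀) / (1 − p₀).
PS = (0.266 − 0.039) / (1 − 0.039) = 0.227 / 0.961 ≈ 0.2362

PS ≈ 0.236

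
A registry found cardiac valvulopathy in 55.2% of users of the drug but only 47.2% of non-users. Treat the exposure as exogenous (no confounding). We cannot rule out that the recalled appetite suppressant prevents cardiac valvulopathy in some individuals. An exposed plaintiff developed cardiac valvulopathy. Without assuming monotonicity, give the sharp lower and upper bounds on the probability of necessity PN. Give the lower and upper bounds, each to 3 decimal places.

p₁ = 0.552, p₀ = 0.472.
Under exogeneity alone the bounds on PN are max{0,(p₁−p₀)/p₁} ≤ PN ≤ min{1,(1−p₀)/p₁}.
  lower = (p₁ − p₀)/p₁ = 0.08 / 0.552 ≈ 0.1449
  upper = min{1, (1 − p₀)/p₁} = 0.528 / 0.552 ≈ 0.9565

0.145 ≤ PN ≤ 0.957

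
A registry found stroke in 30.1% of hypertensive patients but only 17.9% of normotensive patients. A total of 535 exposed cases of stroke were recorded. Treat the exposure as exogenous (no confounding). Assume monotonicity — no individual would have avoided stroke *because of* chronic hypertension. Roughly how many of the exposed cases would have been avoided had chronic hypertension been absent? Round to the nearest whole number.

about 217 cases

p₁ = 0.301, p₀ = 0.179.
PN = (p₁ − p₀)/p₁ = (0.301 − 0.179) / 0.301 ≈ 0.40532.
Attributable cases ≈ PN × (exposed cases) = 0.40532 × 535 ≈ 216.84.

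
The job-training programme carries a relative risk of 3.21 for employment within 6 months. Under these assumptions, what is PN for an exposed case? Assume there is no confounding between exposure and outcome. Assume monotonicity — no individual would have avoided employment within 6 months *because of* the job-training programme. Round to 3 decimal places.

PN ≈ 0.688

Under exogeneity and monotonicity, PN = (RR − 1) / RR = 1 − 1/RR.
PN = (3.21 − 1) / 3.21 = 2.21 / 3.21 ≈ 0.6885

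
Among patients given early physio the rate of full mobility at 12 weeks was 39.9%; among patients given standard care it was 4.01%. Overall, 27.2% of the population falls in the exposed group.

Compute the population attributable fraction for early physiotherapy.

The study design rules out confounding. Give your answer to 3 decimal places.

PAF ≈ 0.709

p₁ = 0.399, p₀ = 0.0401.
Overall risk P(Y=1) = π·p₁ + (1−π)·p₀ = 0.272×0.399 + 0.728×0.0401 = 0.13772.
Under exogeneity, PAF = [P(Y=1) − p₀] / P(Y=1).
PAF = (0.13772 − 0.0401) / 0.13772 ≈ 0.7088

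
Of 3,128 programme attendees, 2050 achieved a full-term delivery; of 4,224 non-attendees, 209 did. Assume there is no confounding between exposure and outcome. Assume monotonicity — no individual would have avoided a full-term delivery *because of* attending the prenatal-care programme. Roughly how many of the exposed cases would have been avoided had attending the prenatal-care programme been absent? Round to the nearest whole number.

p₁ = P(outcome | exposed) = 2050/3128 = 0.65537
p₀ = P(outcome | unexposed) = 209/4224 = 0.049479
PN = (p₁ − p₀)/p₁ = (0.65537 − 0.049479) / 0.65537 ≈ 0.92450.
Attributable cases ≈ PN × (exposed cases) = 0.92450 × 2050 ≈ 1895.23.

about 1895 cases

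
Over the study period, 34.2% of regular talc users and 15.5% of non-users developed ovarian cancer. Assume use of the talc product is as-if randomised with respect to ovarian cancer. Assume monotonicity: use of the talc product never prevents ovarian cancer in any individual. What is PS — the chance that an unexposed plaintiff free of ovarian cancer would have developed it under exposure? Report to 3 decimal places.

p₁ = 0.342, p₀ = 0.155.
Under exogeneity and monotonicity, PS = (p₁ − p₀) / (1 − p₀).
PS = (0.342 − 0.155) / (1 − 0.155) = 0.187 / 0.845 ≈ 0.2213

PS ≈ 0.221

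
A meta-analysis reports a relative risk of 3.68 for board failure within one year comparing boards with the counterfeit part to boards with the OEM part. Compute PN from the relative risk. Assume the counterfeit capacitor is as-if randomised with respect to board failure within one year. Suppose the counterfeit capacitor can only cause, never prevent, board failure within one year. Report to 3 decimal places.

PN ≈ 0.728

Under exogeneity and monotonicity, PN = (RR − 1) / RR = 1 − 1/RR.
PN = (3.68 − 1) / 3.68 = 2.68 / 3.68 ≈ 0.7283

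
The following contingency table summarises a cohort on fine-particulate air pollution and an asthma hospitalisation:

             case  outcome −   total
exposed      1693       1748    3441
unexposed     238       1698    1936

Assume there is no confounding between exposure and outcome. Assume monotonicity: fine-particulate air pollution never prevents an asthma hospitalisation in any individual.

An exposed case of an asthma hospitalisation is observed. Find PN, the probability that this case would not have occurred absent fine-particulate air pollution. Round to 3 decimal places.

PN ≈ 0.750

p₁ = P(outcome | exposed) = 1693/3441 = 0.49201
p₀ = P(outcome | unexposed) = 238/1936 = 0.12293
Under exogeneity and monotonicity, PN = (p₁ − p₀)/p₁.
PN = (0.49201 − 0.12293) / 0.49201 ≈ 0.7501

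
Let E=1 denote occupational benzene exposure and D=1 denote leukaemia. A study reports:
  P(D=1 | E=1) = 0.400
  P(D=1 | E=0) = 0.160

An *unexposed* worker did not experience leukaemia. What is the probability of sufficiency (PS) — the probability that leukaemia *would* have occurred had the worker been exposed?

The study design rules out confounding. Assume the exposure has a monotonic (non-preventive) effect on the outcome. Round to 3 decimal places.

Let p₁ = 0.4, p₀ = 0.16.
Under exogeneity and monotonicity, PS = (p₁ − p₀) / (1 − p₀).
PS = (0.4 − 0.16) / (1 − 0.16) = 0.24 / 0.84 ≈ 0.2857

PS ≈ 0.286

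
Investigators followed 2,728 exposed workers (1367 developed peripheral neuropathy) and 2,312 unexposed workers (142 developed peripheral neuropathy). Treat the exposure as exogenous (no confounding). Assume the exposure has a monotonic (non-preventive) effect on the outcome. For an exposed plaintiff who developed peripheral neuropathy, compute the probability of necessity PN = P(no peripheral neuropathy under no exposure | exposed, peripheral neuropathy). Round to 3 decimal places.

PN ≈ 0.877

p₁ = P(outcome | exposed) = 1367/2728 = 0.5011
p₀ = P(outcome | unexposed) = 142/2312 = 0.061419
Under exogeneity and monotonicity, PN = (p₁ − p₀) / p₁.
PN = (0.5011 − 0.061419) / 0.5011 = 0.43968 / 0.5011 ≈ 0.8774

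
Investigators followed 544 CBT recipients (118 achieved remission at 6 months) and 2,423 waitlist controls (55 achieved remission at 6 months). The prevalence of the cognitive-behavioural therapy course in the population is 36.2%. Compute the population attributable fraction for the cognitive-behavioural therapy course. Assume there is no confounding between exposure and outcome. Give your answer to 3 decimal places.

p₁ = P(outcome | exposed) = 118/544 = 0.21691
p₀ = P(outcome | unexposed) = 55/2423 = 0.022699
Overall risk P(Y=1) = π·p₁ + (1−π)·p₀ = 0.362×0.21691 + 0.638×0.022699 = 0.093004.
Under exogeneity, PAF = [P(Y=1) − p₀] / P(Y=1).
PAF = (0.093004 − 0.022699) / 0.093004 ≈ 0.7559

PAF ≈ 0.756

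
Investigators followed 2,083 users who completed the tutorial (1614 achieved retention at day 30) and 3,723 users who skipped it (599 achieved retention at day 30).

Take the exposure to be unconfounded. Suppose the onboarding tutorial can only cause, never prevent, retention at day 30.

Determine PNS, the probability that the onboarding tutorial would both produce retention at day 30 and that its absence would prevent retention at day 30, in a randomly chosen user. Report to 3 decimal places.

p₁ = P(outcome | exposed) = 1614/2083 = 0.77484
p₀ = P(outcome | unexposed) = 599/3723 = 0.16089
Under exogeneity and monotonicity, PNS = p₁ − p₀.
PNS = 0.77484 − 0.16089 = 0.61395

PNS ≈ 0.614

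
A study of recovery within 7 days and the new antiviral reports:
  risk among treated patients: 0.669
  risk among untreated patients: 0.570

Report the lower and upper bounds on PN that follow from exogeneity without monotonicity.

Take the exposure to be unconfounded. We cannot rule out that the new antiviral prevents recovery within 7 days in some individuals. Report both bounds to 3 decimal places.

0.148 ≤ PN ≤ 0.643

Let p₁ = 0.669, p₀ = 0.57.
Under exogeneity alone the bounds on PN are max{0,(p₁−p₀)/p₁} ≤ PN ≤ min{1,(1−p₀)/p₁}.
  lower = (p₁ − p₀)/p₁ = 0.099 / 0.669 ≈ 0.1480
  upper = min{1, (1 − p₀)/p₁} = 0.43 / 0.669 ≈ 0.6428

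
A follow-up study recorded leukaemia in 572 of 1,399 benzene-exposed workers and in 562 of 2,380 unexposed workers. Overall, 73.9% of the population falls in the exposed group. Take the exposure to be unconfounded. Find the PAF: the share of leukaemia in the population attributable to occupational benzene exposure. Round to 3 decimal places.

p₁ = P(outcome | exposed) = 572/1399 = 0.40886
p₀ = P(outcome | unexposed) = 562/2380 = 0.23613
Overall risk P(Y=1) = π·p₁ + (1−π)·p₀ = 0.739×0.40886 + 0.261×0.23613 = 0.36378.
Under exogeneity, PAF = [P(Y=1) − p₀] / P(Y=1).
PAF = (0.36378 − 0.23613) / 0.36378 ≈ 0.3509

PAF ≈ 0.351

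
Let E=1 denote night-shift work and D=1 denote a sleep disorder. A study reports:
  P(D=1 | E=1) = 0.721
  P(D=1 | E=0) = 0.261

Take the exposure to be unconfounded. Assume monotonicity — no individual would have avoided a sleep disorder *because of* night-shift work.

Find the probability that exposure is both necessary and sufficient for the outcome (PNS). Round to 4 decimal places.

PNS ≈ 0.4600

Let p₁ = 0.721, p₀ = 0.261.
Under exogeneity and monotonicity, PNS = p₁ − p₀.
PNS = 0.721 − 0.261 = 0.46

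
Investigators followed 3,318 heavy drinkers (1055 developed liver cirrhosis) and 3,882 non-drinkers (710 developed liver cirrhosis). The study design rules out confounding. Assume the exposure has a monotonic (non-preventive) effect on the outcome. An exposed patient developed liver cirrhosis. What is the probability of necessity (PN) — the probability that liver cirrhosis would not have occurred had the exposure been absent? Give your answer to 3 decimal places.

PN ≈ 0.425

p₁ = P(outcome | exposed) = 1055/3318 = 0.31796
p₀ = P(outcome | unexposed) = 710/3882 = 0.1829
Under exogeneity and monotonicity, PN = (p₁ − p₀) / p₁.
PN = (0.31796 − 0.1829) / 0.31796 = 0.13507 / 0.31796 ≈ 0.4248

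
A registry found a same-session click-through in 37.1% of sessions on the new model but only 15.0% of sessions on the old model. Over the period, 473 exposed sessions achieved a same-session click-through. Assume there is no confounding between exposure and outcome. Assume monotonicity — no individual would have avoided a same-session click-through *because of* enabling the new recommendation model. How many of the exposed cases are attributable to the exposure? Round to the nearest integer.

about 282 cases

p₁ = 0.371, p₀ = 0.15.
PN = (p₁ − p₀)/p₁ = (0.371 − 0.15) / 0.371 ≈ 0.59569.
Attributable cases ≈ PN × (exposed cases) = 0.59569 × 473 ≈ 281.76.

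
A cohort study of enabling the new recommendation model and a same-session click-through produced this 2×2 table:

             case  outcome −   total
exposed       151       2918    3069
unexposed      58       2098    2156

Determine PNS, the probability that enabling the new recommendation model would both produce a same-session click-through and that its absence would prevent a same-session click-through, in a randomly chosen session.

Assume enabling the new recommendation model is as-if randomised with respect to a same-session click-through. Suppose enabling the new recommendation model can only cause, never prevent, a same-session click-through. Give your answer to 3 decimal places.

PNS ≈ 0.022

p₁ = P(outcome | exposed) = 151/3069 = 0.049202
p₀ = P(outcome | unexposed) = 58/2156 = 0.026902
Under exogeneity and monotonicity, PNS = p₁ − p₀.
PNS = 0.049202 − 0.026902 = 0.0223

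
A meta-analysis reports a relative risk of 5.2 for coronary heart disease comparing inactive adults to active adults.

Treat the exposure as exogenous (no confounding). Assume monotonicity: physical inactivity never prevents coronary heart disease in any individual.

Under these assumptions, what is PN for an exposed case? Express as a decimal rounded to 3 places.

PN ≈ 0.808

Under exogeneity and monotonicity, PN = (RR − 1) / RR = 1 − 1/RR.
PN = (5.2 − 1) / 5.2 = 4.2 / 5.2 ≈ 0.8077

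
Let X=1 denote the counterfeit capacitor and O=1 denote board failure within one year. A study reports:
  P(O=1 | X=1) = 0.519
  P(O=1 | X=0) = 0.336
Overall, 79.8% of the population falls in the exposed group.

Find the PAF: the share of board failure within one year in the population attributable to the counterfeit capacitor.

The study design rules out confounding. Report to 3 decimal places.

PAF ≈ 0.303

Let p₁ = 0.519, p₀ = 0.336.
Overall risk P(Y=1) = π·p₁ + (1−π)·p₀ = 0.798×0.519 + 0.202×0.336 = 0.48203.
Under exogeneity, PAF = [P(Y=1) − p₀] / P(Y=1).
PAF = (0.48203 − 0.336) / 0.48203 ≈ 0.3030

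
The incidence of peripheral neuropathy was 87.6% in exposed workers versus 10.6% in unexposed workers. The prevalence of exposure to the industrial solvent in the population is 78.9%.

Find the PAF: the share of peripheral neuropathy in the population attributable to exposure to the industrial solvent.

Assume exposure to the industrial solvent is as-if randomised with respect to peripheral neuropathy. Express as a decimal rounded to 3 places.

p₁ = 0.876, p₀ = 0.106.
Overall risk P(Y=1) = π·p₁ + (1−π)·p₀ = 0.789×0.876 + 0.211×0.106 = 0.71353.
Under exogeneity, PAF = [P(Y=1) − p₀] / P(Y=1).
PAF = (0.71353 − 0.106) / 0.71353 ≈ 0.8514

PAF ≈ 0.851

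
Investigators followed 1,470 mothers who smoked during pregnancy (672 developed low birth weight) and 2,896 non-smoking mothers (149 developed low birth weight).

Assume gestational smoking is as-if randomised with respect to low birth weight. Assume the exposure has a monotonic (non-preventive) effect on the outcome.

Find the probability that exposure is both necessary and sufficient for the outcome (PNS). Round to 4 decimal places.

PNS ≈ 0.4057

p₁ = P(outcome | exposed) = 672/1470 = 0.45714
p₀ = P(outcome | unexposed) = 149/2896 = 0.05145
Under exogeneity and monotonicity, PNS = p₁ − p₀.
PNS = 0.45714 − 0.05145 = 0.40569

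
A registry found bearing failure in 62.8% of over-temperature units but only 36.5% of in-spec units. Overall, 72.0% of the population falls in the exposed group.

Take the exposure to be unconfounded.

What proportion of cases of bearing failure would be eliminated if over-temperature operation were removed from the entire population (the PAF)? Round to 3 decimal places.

p₁ = 0.628, p₀ = 0.365.
Overall risk P(Y=1) = π·p₁ + (1−π)·p₀ = 0.72×0.628 + 0.28×0.365 = 0.55436.
Under exogeneity, PAF = [P(Y=1) − p₀] / P(Y=1).
PAF = (0.55436 − 0.365) / 0.55436 ≈ 0.3416

PAF ≈ 0.342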